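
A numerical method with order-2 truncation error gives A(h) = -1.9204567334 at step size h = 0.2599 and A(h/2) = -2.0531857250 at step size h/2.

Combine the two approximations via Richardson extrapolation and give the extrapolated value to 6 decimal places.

r = 2, so 2^r = 4.
4 × (-2.0531857250) = -8.2127429000; subtract (-1.9204567334) → -6.2922861666
Denominator 4 − 1 = 3.
(4 × (-2.0531857250) − (-1.9204567334))/(4 − 1) = -2.0974287222

-2.097429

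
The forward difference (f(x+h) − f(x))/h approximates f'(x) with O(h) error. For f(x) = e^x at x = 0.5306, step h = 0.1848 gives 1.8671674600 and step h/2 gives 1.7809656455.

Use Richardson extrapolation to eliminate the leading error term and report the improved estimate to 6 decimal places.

Order 1 gives 2^r = 2 and 2^r − 1 = 1.
2*1.7809656455 − 1.8671674600 = 1.6947638310
Divide by 2^1 − 1 = 1.
Extrapolated: 1.6947638310 / 1 = 1.6947638310
Gap between inputs: 8.620e-02; correction applied: −0.0862018145.

1.694764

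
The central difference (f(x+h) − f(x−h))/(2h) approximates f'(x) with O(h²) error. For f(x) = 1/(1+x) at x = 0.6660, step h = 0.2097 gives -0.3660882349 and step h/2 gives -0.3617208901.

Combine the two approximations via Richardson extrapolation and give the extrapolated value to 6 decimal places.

The method has order 2: 2^2 = 4.
Weighted: (-1.4468835604) − (-0.3660882349) = -1.0807953255
Extrapolated: (-1.0807953255) / 3 = -0.3602651085
Correction |R − A(h/2)| = 1.456e-03; gap |A(h/2) − A(h)| = 4.367e-03.

-0.360265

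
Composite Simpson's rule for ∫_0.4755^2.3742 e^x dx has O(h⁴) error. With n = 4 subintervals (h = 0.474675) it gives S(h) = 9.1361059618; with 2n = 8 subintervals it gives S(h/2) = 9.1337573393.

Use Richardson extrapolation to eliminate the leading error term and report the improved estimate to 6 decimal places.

9.133601

Leading term ∝ h^4; use weight 16 = 2^4.
Weighted: 146.1401174288 − 9.1361059618 = 137.0040114670
Denominator 16 − 1 = 15.
137.0040114670 ÷ 15 = 9.1336007645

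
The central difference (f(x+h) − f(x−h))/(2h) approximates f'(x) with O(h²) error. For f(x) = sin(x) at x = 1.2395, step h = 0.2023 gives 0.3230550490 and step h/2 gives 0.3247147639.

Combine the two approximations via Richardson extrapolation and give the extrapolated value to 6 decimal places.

0.325268

Error is O(h^2); halving h shrinks it by 2^2 = 4.
Numerator 4·A(h/2) − A(h) = 4·0.3247147639 − 0.3230550490 = 0.9758040066
Extrapolated: 0.9758040066 / 3 = 0.3252680022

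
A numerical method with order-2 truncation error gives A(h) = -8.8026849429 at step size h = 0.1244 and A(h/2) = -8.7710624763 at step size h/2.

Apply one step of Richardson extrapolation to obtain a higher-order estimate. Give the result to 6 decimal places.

-8.760522

Leading term ∝ h^2; use weight 4 = 2^2.
4·(-8.7710624763) − (-8.8026849429) = -26.2815649623
Denominator 4 − 1 = 3.
(-26.2815649623) ÷ 3 = -8.7605216541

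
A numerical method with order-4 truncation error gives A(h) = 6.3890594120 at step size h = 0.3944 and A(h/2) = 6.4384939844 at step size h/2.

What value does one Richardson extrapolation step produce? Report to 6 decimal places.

Method order is 4; weight 2^4 = 16.
Weighted: 103.0159037504 − 6.3890594120 = 96.6268443384
(16*6.4384939844 − 6.3890594120)/(16 − 1) = 6.4417896226

6.441790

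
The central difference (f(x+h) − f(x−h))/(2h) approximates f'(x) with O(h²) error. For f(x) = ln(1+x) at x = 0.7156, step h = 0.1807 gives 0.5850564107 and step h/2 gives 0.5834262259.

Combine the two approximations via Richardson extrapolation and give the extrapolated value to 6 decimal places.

0.582883

With r = 2 the leading error scales as h^2, so the weight is 2^2 = 4.
2^2*A(h/2) = 2.3337049036; minus A(h) gives 1.7486484929.
Extrapolated: 1.7486484929 / 3 = 0.5828828310
Gap between inputs: 1.630e-03; correction applied: −0.0005433949.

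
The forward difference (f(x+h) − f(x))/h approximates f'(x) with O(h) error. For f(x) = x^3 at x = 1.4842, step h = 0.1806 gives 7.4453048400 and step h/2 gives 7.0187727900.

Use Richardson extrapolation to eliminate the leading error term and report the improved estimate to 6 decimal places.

r = 1, so 2^r = 2.
A(h/2) − A(h) = 7.0187727900 − 7.4453048400 = -0.4265320500
Correction (A(h/2) − A(h))/(2 − 1) = (-0.4265320500)/1 = -0.4265320500
R = 7.0187727900 − 0.4265320500 = 6.5922407400

6.592241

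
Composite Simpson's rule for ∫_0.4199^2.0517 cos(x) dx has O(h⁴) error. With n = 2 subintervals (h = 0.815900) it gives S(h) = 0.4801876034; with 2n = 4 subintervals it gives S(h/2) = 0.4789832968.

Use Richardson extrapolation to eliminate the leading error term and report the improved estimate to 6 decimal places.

0.478903

Order 4 gives 2^r = 16 and 2^r − 1 = 15.
Top: 16(0.4789832968) − (0.4801876034) = 7.1835451454
(16×0.4789832968 − 0.4801876034)/(16 − 1) = 0.4789030097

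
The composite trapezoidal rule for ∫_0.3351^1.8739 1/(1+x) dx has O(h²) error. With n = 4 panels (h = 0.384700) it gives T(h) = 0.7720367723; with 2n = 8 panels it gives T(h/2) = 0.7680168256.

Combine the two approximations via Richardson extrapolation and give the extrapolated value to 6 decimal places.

0.766677

Order 2 gives 2^r = 4 and 2^r − 1 = 3.
Weighted: 3.0720673024 − 0.7720367723 = 2.3000305301
Divide by 2^2 − 1 = 3.
(4·0.7680168256 − 0.7720367723)/(4 − 1) = 0.7666768434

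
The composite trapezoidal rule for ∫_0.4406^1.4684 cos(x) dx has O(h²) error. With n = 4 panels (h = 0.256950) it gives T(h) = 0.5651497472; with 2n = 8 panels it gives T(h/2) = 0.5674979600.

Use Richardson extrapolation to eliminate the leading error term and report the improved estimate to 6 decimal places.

0.568281

Order 2 gives 2^r = 4 and 2^r − 1 = 3.
A(h/2) − A(h) = 0.5674979600 − 0.5651497472 = 0.0023482128
Divide by 2^2 − 1 = 3: 0.0023482128/3 = 0.0007827376
R = 0.5674979600 + 0.0007827376 = 0.5682806976
Gap between inputs: 2.348e-03; correction applied: +0.0007827376.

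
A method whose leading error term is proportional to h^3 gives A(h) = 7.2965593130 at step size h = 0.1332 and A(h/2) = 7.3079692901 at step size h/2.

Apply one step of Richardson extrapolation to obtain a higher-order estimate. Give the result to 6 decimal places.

7.309599

Error is O(h^3); halving h shrinks it by 2^3 = 8.
Numerator 8*A(h/2) − A(h) = 8*7.3079692901 − 7.2965593130 = 51.1671950078
51.1671950078 ÷ 7 = 7.3095992868
Shift from A(h/2): +0.0016299967.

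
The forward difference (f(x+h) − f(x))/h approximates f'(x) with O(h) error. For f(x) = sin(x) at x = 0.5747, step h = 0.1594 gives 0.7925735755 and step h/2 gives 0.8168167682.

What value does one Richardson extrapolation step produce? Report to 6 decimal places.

With r = 1 the leading error scales as h^1, so the weight is 2^1 = 2.
2*0.8168167682 = 1.6336335364; 1.6336335364 − 0.7925735755 = 0.8410599609
R = 0.8410599609/1 = 0.8410599609

0.841060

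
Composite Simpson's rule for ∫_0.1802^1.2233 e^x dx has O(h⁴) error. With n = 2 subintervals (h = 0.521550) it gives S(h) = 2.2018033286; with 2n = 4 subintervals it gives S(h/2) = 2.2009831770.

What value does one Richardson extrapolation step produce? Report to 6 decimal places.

Method order is 4; weight 2^4 = 16.
Top: 16(2.2009831770) − (2.2018033286) = 33.0139275034
Divide by 2^4 − 1 = 15.
Extrapolated: 33.0139275034 / 15 = 2.2009285002
Correction |R − A(h/2)| = 5.468e-05; gap |A(h/2) − A(h)| = 8.202e-04.

2.200929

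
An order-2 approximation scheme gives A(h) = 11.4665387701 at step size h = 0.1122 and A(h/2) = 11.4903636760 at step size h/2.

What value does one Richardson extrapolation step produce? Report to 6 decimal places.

r = 2, so 2^r = 4.
4·11.4903636760 = 45.9614547040; subtract 11.4665387701 → 34.4949159339
R = 34.4949159339/3 = 11.4983053113
Gap between inputs: 2.382e-02; correction applied: +0.0079416353.

11.498305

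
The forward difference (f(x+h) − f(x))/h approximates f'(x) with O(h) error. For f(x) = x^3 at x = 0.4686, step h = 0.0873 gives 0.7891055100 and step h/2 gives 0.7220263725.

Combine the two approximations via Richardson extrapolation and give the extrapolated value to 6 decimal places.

r = 1: numerator weight 2, denominator 1.
Weighted: 1.4440527450 − 0.7891055100 = 0.6549472350
Denominator 2 − 1 = 1.
(2*0.7220263725 − 0.7891055100)/(2 − 1) = 0.6549472350

0.654947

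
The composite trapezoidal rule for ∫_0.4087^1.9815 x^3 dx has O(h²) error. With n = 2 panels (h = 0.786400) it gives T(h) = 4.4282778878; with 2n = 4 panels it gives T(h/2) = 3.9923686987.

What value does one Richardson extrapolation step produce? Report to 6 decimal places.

3.847066

Order 2 gives 2^r = 4 and 2^r − 1 = 3.
Top: 4(3.9923686987) − (4.4282778878) = 11.5411969070
Divide by 2^2 − 1 = 3.
(4×3.9923686987 − 4.4282778878)/(4 − 1) = 3.8470656357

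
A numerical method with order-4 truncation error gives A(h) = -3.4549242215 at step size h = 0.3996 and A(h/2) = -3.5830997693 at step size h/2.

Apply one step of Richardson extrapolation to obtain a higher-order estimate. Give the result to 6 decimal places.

r = 4, so 2^r = 16.
Weighted: (-57.3295963088) − (-3.4549242215) = -53.8746720873
Divide by 2^4 − 1 = 15.
So the Richardson estimate is -3.5916448058.

-3.591645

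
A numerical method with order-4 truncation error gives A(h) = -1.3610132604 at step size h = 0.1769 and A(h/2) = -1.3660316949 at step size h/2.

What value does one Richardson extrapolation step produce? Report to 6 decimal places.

The method has order 4: 2^4 = 16.
2^4*A(h/2) = -21.8565071184; minus A(h) gives -20.4954938580.
Divide by 2^4 − 1 = 15.
R = (-20.4954938580)/15 = -1.3663662572
Gap between inputs: 5.018e-03; correction applied: −0.0003345623.

-1.366366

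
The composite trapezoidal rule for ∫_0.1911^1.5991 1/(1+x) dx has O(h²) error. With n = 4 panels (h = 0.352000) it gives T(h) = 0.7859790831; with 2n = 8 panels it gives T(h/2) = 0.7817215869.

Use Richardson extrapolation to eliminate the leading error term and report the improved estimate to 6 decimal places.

0.780302

r = 2: numerator weight 4, denominator 3.
Top: 4(0.7817215869) − (0.7859790831) = 2.3409072645
Denominator 4 − 1 = 3.
So the Richardson estimate is 0.7803024215.
Gap between inputs: 4.257e-03; correction applied: −0.0014191654.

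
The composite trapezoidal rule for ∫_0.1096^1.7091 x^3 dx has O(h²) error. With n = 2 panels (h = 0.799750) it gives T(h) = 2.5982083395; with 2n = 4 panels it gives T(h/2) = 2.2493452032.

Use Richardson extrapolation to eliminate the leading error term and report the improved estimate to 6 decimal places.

2.133057

With r = 2 the leading error scales as h^2, so the weight is 2^2 = 4.
4*2.2493452032 = 8.9973808128; 8.9973808128 − 2.5982083395 = 6.3991724733
Divide by 2^2 − 1 = 3.
6.3991724733 ÷ 3 = 2.1330574911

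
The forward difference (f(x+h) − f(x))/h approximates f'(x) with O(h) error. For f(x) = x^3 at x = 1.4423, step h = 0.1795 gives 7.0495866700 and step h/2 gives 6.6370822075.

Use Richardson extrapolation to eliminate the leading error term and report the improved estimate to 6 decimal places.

6.224578

r = 1, so 2^r = 2.
2*6.6370822075 = 13.2741644150; 13.2741644150 − 7.0495866700 = 6.2245777450
6.2245777450 ÷ 1 = 6.2245777450
Shift from A(h/2): −0.4125044625.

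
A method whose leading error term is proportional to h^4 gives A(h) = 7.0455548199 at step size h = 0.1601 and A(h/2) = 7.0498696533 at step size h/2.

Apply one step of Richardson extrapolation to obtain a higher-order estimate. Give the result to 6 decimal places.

7.050157

Method order is 4; weight 2^4 = 16.
Weighted: 112.7979144528 − 7.0455548199 = 105.7523596329
105.7523596329 ÷ 15 = 7.0501573089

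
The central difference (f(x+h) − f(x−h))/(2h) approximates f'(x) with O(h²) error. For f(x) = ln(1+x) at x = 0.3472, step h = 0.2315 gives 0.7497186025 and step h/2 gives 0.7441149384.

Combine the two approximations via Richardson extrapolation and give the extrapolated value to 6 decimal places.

Leading term ∝ h^2; use weight 4 = 2^2.
A(h/2) − A(h) = 0.7441149384 − 0.7497186025 = -0.0056036641
Divide by 2^2 − 1 = 3: (-0.0056036641)/3 = -0.0018678880
R = 0.7441149384 − 0.0018678880 = 0.7422470504

0.742247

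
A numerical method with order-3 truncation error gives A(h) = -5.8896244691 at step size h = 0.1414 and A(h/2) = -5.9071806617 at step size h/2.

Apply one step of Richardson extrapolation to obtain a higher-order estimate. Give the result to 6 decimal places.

-5.909689

r = 3: numerator weight 8, denominator 7.
8 × (-5.9071806617) = -47.2574452936; subtract (-5.8896244691) → -41.3678208245
Divide by 2^3 − 1 = 7.
(8 × (-5.9071806617) − (-5.8896244691))/(8 − 1) = -5.9096886892
Correction |R − A(h/2)| = 2.508e-03; gap |A(h/2) − A(h)| = 1.756e-02.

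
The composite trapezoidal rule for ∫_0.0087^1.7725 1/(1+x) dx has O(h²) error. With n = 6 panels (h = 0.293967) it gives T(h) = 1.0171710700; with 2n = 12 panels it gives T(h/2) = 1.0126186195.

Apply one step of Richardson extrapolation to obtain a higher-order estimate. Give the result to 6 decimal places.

The method has order 2: 2^2 = 4.
4·1.0126186195 = 4.0504744780; subtract 1.0171710700 → 3.0333034080
R = 3.0333034080/3 = 1.0111011360

1.011101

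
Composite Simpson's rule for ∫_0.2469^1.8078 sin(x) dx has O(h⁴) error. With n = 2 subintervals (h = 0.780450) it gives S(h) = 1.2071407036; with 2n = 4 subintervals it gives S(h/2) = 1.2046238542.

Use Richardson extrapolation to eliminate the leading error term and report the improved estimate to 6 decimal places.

1.204456

The method has order 4: 2^4 = 16.
Numerator 16×A(h/2) − A(h) = 16×1.2046238542 − 1.2071407036 = 18.0668409636
18.0668409636 ÷ 15 = 1.2044560642
Correction |R − A(h/2)| = 1.678e-04; gap |A(h/2) − A(h)| = 2.517e-03.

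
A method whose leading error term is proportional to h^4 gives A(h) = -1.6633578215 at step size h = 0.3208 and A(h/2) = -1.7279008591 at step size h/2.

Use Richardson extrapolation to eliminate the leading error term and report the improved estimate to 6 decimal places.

Error is O(h^4); halving h shrinks it by 2^4 = 16.
16·(-1.7279008591) − (-1.6633578215) = -25.9830559241
Denominator 16 − 1 = 15.
Extrapolated: (-25.9830559241) / 15 = -1.7322037283

-1.732204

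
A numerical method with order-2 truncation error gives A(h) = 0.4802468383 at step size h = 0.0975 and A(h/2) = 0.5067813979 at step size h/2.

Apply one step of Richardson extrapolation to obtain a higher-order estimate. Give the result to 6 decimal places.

r = 2, so 2^r = 4.
Numerator 4*A(h/2) − A(h) = 4*0.5067813979 − 0.4802468383 = 1.5468787533
Denominator 4 − 1 = 3.
Result: 0.5156262511
Correction |R − A(h/2)| = 8.845e-03; gap |A(h/2) − A(h)| = 2.653e-02.

0.515626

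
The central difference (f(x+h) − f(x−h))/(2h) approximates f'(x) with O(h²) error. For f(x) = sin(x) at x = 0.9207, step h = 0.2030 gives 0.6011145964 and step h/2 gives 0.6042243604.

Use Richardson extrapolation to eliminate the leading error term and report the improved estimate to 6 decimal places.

0.605261

Error is O(h^2); halving h shrinks it by 2^2 = 4.
2^2*A(h/2) = 2.4168974416; minus A(h) gives 1.8157828452.
Denominator 4 − 1 = 3.
Result: 0.6052609484
Gap between inputs: 3.110e-03; correction applied: +0.0010365880.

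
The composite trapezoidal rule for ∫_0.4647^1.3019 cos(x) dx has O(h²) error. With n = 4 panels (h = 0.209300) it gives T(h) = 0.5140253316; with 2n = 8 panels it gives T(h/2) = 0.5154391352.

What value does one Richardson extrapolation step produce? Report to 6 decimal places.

0.515910

Error is O(h^2); halving h shrinks it by 2^2 = 4.
Difference of the inputs: 0.5154391352 − 0.5140253316 = 0.0014138036
Divide by 2^2 − 1 = 3: 0.0014138036/3 = 0.0004712679
R = 0.5154391352 + 0.0004712679 = 0.5159104031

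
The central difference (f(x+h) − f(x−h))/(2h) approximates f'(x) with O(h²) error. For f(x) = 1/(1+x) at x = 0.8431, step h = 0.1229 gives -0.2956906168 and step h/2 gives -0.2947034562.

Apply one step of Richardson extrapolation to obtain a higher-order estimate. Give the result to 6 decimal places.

-0.294374

Order 2 gives 2^r = 4 and 2^r − 1 = 3.
Difference of the inputs: -0.2947034562 − (-0.2956906168) = 0.0009871606
Divide by 2^2 − 1 = 3: 0.0009871606/3 = 0.0003290535
R = -0.2947034562 + 0.0003290535 = -0.2943744027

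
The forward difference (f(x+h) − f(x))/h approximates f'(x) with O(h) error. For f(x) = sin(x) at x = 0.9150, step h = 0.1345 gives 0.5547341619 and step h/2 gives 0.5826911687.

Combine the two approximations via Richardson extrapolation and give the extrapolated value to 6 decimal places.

With r = 1 the leading error scales as h^1, so the weight is 2^1 = 2.
Weighted: 1.1653823374 − 0.5547341619 = 0.6106481755
Divide by 2^1 − 1 = 1.
Extrapolated: 0.6106481755 / 1 = 0.6106481755
Correction |R − A(h/2)| = 2.796e-02; gap |A(h/2) − A(h)| = 2.796e-02.

0.610648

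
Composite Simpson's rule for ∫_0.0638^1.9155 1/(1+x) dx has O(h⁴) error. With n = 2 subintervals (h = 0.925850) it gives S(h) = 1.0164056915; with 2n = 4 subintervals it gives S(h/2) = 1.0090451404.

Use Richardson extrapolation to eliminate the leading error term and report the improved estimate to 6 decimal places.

The method has order 4: 2^4 = 16.
Difference of the inputs: 1.0090451404 − 1.0164056915 = -0.0073605511
Correction (A(h/2) − A(h))/(16 − 1) = (-0.0073605511)/15 = -0.0004907034
R = 1.0090451404 − 0.0004907034 = 1.0085544370

1.008554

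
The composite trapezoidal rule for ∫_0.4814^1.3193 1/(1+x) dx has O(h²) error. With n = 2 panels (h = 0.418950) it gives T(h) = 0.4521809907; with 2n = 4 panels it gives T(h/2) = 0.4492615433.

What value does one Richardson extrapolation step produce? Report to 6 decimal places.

Method order is 2; weight 2^2 = 4.
Difference of the inputs: 0.4492615433 − 0.4521809907 = -0.0029194474
Correction (A(h/2) − A(h))/(4 − 1) = (-0.0029194474)/3 = -0.0009731491
R = 0.4492615433 − 0.0009731491 = 0.4482883942

0.448288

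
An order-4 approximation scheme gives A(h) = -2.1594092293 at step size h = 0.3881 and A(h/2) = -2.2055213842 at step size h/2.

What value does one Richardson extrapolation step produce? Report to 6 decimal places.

-2.208596

Error is O(h^4); halving h shrinks it by 2^4 = 16.
16×(-2.2055213842) − (-2.1594092293) = -33.1289329179
Denominator 16 − 1 = 15.
Extrapolated: (-33.1289329179) / 15 = -2.2085955279
Gap between inputs: 4.611e-02; correction applied: −0.0030741437.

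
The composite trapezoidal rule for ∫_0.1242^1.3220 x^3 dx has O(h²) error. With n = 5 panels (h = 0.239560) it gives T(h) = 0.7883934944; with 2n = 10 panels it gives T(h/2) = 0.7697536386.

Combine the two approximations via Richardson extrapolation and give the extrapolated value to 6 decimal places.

With r = 2 the leading error scales as h^2, so the weight is 2^2 = 4.
A(h/2) − A(h) = 0.7697536386 − 0.7883934944 = -0.0186398558
Divide by 2^2 − 1 = 3: (-0.0186398558)/3 = -0.0062132853
R = A(h/2) + (A(h/2) − A(h))/3 = 0.7697536386 − 0.0062132853 = 0.7635403533

0.763540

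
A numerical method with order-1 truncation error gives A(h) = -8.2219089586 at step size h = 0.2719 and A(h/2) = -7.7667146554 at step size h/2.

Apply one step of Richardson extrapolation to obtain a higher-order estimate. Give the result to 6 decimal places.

Method order is 1; weight 2^1 = 2.
2·(-7.7667146554) = -15.5334293108; subtract (-8.2219089586) → -7.3115203522
Extrapolated: (-7.3115203522) / 1 = -7.3115203522
Shift from A(h/2): +0.4551943032.

-7.311520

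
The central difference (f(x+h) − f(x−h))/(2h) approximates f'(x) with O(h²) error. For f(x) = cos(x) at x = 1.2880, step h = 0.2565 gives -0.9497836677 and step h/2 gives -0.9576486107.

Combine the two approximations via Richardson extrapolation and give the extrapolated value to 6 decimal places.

Method order is 2; weight 2^2 = 4.
4·(-0.9576486107) − (-0.9497836677) = -2.8808107751
(4·(-0.9576486107) − (-0.9497836677))/(4 − 1) = -0.9602702584

-0.960270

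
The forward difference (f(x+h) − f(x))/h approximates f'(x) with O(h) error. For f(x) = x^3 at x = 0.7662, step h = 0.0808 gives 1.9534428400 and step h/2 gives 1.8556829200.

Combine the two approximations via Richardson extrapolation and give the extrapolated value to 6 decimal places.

1.757923

With r = 1 the leading error scales as h^1, so the weight is 2^1 = 2.
2^1 × A(h/2) = 3.7113658400; minus A(h) gives 1.7579230000.
(2 × 1.8556829200 − 1.9534428400)/(2 − 1) = 1.7579230000
Shift from A(h/2): −0.0977599200.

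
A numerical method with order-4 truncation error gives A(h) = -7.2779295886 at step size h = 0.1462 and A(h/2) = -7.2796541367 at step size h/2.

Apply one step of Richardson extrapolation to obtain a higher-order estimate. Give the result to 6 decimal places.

-7.279769

The method has order 4: 2^4 = 16.
16·(-7.2796541367) = -116.4744661872; (-116.4744661872) − (-7.2779295886) = -109.1965365986
Extrapolated: (-109.1965365986) / 15 = -7.2797691066
Correction |R − A(h/2)| = 1.150e-04; gap |A(h/2) − A(h)| = 1.725e-03.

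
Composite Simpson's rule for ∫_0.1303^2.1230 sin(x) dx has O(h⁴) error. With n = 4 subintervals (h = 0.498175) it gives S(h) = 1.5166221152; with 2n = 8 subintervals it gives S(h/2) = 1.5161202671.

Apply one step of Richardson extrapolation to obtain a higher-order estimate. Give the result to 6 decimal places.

1.516087

Leading term ∝ h^4; use weight 16 = 2^4.
16×1.5161202671 = 24.2579242736; subtract 1.5166221152 → 22.7413021584
22.7413021584 ÷ 15 = 1.5160868106
Correction |R − A(h/2)| = 3.346e-05; gap |A(h/2) − A(h)| = 5.018e-04.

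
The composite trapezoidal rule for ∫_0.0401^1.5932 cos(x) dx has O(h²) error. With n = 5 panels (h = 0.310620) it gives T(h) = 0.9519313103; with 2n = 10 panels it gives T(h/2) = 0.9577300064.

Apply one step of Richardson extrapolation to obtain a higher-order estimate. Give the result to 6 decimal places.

0.959663

With r = 2 the leading error scales as h^2, so the weight is 2^2 = 4.
2^2*A(h/2) = 3.8309200256; minus A(h) gives 2.8789887153.
Divide by 2^2 − 1 = 3.
R = 2.8789887153/3 = 0.9596629051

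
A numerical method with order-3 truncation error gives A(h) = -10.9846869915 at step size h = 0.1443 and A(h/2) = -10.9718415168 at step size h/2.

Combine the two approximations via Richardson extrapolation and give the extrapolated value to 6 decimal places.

The method has order 3: 2^3 = 8.
Top: 8(-10.9718415168) − (-10.9846869915) = -76.7900451429
Divide by 2^3 − 1 = 7.
(-76.7900451429) ÷ 7 = -10.9700064490

-10.970006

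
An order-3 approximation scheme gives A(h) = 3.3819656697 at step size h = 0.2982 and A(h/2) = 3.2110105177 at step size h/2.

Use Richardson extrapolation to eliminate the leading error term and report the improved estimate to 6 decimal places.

3.186588

With r = 3 the leading error scales as h^3, so the weight is 2^3 = 8.
Weighted: 25.6880841416 − 3.3819656697 = 22.3061184719
R = 22.3061184719/7 = 3.1865883531
Shift from A(h/2): −0.0244221646.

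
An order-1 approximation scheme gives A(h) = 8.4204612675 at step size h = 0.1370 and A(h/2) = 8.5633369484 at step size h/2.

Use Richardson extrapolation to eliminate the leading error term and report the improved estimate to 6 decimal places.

r = 1, so 2^r = 2.
2·8.5633369484 = 17.1266738968; subtract 8.4204612675 → 8.7062126293
Denominator 2 − 1 = 1.
Result: 8.7062126293

8.706213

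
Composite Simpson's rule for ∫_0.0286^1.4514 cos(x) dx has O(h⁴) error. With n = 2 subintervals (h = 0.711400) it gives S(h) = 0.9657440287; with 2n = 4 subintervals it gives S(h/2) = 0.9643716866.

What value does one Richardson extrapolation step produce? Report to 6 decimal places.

r = 4: numerator weight 16, denominator 15.
16*0.9643716866 = 15.4299469856; 15.4299469856 − 0.9657440287 = 14.4642029569
Denominator 16 − 1 = 15.
So the Richardson estimate is 0.9642801971.

0.964280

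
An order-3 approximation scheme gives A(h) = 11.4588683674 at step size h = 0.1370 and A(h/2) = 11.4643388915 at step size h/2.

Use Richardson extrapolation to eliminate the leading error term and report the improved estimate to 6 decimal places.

11.465120

Leading term ∝ h^3; use weight 8 = 2^3.
A(h/2) − A(h) = 11.4643388915 − 11.4588683674 = 0.0054705241
Correction (A(h/2) − A(h))/(8 − 1) = 0.0054705241/7 = 0.0007815034
R = A(h/2) + (A(h/2) − A(h))/7 = 11.4643388915 + 0.0007815034 = 11.4651203949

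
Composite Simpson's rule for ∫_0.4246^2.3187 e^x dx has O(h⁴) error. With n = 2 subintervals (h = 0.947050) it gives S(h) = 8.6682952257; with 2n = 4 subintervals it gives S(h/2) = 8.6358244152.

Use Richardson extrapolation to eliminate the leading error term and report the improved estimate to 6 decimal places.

8.633660

r = 4, so 2^r = 16.
Difference of the inputs: 8.6358244152 − 8.6682952257 = -0.0324708105
Divide by 2^4 − 1 = 15: (-0.0324708105)/15 = -0.0021647207
R = 8.6358244152 − 0.0021647207 = 8.6336596945
Gap between inputs: 3.247e-02; correction applied: −0.0021647207.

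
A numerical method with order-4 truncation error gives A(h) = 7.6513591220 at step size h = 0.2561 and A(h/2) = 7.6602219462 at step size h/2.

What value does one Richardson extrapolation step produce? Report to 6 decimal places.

r = 4: numerator weight 16, denominator 15.
Weighted: 122.5635511392 − 7.6513591220 = 114.9121920172
Divide by 2^4 − 1 = 15.
Extrapolated: 114.9121920172 / 15 = 7.6608128011

7.660813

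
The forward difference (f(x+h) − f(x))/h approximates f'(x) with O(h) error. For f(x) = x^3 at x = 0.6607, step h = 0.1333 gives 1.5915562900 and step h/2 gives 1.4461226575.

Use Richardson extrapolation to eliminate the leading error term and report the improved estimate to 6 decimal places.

Order 1 gives 2^r = 2 and 2^r − 1 = 1.
2×1.4461226575 = 2.8922453150; subtract 1.5915562900 → 1.3006890250
Extrapolated: 1.3006890250 / 1 = 1.3006890250
Shift from A(h/2): −0.1454336325.

1.300689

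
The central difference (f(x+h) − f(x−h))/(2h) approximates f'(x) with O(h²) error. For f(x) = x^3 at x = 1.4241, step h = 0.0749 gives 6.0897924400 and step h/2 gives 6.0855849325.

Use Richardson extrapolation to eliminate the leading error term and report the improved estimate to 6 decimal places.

6.084182

Leading term ∝ h^2; use weight 4 = 2^2.
4·6.0855849325 − 6.0897924400 = 18.2525472900
Denominator 4 − 1 = 3.
Extrapolated: 18.2525472900 / 3 = 6.0841824300
Shift from A(h/2): −0.0014025025.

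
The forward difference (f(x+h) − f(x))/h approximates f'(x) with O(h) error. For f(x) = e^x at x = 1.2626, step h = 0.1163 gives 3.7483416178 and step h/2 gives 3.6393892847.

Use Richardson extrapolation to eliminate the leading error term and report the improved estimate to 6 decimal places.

Order 1 gives 2^r = 2 and 2^r − 1 = 1.
2×3.6393892847 = 7.2787785694; 7.2787785694 − 3.7483416178 = 3.5304369516
Denominator 2 − 1 = 1.
So the Richardson estimate is 3.5304369516.
Shift from A(h/2): −0.1089523331.

3.530437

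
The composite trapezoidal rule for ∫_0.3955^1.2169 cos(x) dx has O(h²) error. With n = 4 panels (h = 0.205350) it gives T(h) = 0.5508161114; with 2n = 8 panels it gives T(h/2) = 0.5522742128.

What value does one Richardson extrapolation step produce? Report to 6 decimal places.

Leading term ∝ h^2; use weight 4 = 2^2.
A(h/2) − A(h) = 0.5522742128 − 0.5508161114 = 0.0014581014
Divide by 2^2 − 1 = 3: 0.0014581014/3 = 0.0004860338
R = 0.5522742128 + 0.0004860338 = 0.5527602466
Shift from A(h/2): +0.0004860338.

0.552760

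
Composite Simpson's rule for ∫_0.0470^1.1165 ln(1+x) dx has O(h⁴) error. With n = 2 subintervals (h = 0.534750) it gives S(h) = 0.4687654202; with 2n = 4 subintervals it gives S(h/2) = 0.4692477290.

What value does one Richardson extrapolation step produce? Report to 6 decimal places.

Leading term ∝ h^4; use weight 16 = 2^4.
Top: 16(0.4692477290) − (0.4687654202) = 7.0391982438
Divide by 2^4 − 1 = 15.
R = 7.0391982438/15 = 0.4692798829

0.469280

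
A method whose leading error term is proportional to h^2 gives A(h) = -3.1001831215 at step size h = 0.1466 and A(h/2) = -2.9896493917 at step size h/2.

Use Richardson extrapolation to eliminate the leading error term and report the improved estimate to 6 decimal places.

-2.952805

Error is O(h^2); halving h shrinks it by 2^2 = 4.
4*(-2.9896493917) − (-3.1001831215) = -8.8584144453
Denominator 4 − 1 = 3.
(4*(-2.9896493917) − (-3.1001831215))/(4 − 1) = -2.9528048151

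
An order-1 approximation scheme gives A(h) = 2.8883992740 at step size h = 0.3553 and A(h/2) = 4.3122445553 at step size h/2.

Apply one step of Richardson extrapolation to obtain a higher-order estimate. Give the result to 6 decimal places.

Order 1 gives 2^r = 2 and 2^r − 1 = 1.
2 × 4.3122445553 = 8.6244891106; subtract 2.8883992740 → 5.7360898366
R = 5.7360898366/1 = 5.7360898366

5.736090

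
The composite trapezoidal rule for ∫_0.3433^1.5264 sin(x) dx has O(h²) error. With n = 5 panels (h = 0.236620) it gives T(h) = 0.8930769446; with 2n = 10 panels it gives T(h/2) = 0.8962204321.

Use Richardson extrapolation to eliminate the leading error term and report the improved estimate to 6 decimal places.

Order 2 gives 2^r = 4 and 2^r − 1 = 3.
A(h/2) − A(h) = 0.8962204321 − 0.8930769446 = 0.0031434875
Divide by 2^2 − 1 = 3: 0.0031434875/3 = 0.0010478292
R = A(h/2) + (A(h/2) − A(h))/3 = 0.8962204321 + 0.0010478292 = 0.8972682613

0.897268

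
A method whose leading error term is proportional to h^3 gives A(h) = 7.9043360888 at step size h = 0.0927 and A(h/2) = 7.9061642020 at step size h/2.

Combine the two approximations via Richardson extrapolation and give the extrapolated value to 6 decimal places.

The method has order 3: 2^3 = 8.
8·7.9061642020 = 63.2493136160; 63.2493136160 − 7.9043360888 = 55.3449775272
Denominator 8 − 1 = 7.
Extrapolated: 55.3449775272 / 7 = 7.9064253610

7.906425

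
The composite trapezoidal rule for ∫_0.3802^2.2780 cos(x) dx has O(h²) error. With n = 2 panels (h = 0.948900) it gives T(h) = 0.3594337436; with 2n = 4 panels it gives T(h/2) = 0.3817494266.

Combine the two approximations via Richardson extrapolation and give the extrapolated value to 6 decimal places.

0.389188

With r = 2 the leading error scales as h^2, so the weight is 2^2 = 4.
4·0.3817494266 − 0.3594337436 = 1.1675639628
(4·0.3817494266 − 0.3594337436)/(4 − 1) = 0.3891879876
Correction |R − A(h/2)| = 7.439e-03; gap |A(h/2) − A(h)| = 2.232e-02.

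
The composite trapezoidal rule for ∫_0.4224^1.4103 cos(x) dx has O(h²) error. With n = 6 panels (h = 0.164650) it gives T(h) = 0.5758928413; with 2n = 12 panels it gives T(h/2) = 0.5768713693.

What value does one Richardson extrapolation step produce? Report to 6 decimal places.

0.577198

Error is O(h^2); halving h shrinks it by 2^2 = 4.
4·0.5768713693 − 0.5758928413 = 1.7315926359
Divide by 2^2 − 1 = 3.
So the Richardson estimate is 0.5771975453.
Gap between inputs: 9.785e-04; correction applied: +0.0003261760.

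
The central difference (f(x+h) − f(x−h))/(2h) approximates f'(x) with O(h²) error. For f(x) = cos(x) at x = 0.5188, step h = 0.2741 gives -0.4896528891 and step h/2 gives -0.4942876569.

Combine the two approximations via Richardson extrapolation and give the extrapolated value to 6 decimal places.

-0.495833

Error is O(h^2); halving h shrinks it by 2^2 = 4.
Numerator 4*A(h/2) − A(h) = 4*(-0.4942876569) − (-0.4896528891) = -1.4874977385
Extrapolated: (-1.4874977385) / 3 = -0.4958325795
Shift from A(h/2): −0.0015449226.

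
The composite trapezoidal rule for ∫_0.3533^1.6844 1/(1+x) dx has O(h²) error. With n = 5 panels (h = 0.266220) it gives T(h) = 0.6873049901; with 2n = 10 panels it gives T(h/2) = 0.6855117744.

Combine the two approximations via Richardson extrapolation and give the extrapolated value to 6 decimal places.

0.684914

The method has order 2: 2^2 = 4.
4×0.6855117744 = 2.7420470976; subtract 0.6873049901 → 2.0547421075
Denominator 4 − 1 = 3.
R = 2.0547421075/3 = 0.6849140358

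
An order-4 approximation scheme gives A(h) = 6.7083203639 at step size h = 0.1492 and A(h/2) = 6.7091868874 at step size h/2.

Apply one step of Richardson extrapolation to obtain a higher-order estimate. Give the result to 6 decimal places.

Method order is 4; weight 2^4 = 16.
Weighted: 107.3469901984 − 6.7083203639 = 100.6386698345
Denominator 16 − 1 = 15.
R = 100.6386698345/15 = 6.7092446556

6.709245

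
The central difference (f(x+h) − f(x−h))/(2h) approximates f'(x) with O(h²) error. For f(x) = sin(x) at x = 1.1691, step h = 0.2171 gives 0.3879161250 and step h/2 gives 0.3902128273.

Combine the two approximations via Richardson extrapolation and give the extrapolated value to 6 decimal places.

Method order is 2; weight 2^2 = 4.
Weighted: 1.5608513092 − 0.3879161250 = 1.1729351842
R = 1.1729351842/3 = 0.3909783947

0.390978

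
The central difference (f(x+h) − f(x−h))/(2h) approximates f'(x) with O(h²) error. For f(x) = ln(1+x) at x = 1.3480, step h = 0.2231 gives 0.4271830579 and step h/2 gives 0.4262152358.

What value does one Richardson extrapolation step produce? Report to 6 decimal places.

r = 2, so 2^r = 4.
Weighted: 1.7048609432 − 0.4271830579 = 1.2776778853
(4×0.4262152358 − 0.4271830579)/(4 − 1) = 0.4258926284

0.425893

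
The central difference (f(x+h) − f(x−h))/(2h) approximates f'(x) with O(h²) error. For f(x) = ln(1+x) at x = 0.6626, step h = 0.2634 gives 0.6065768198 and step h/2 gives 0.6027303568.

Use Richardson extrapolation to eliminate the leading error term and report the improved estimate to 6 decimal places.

0.601448

Error is O(h^2); halving h shrinks it by 2^2 = 4.
Numerator 4*A(h/2) − A(h) = 4*0.6027303568 − 0.6065768198 = 1.8043446074
Extrapolated: 1.8043446074 / 3 = 0.6014482025
Gap between inputs: 3.846e-03; correction applied: −0.0012821543.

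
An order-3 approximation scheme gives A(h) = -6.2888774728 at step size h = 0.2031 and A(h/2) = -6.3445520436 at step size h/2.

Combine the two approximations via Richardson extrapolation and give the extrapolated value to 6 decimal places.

-6.352506

The method has order 3: 2^3 = 8.
8·(-6.3445520436) = -50.7564163488; (-50.7564163488) − (-6.2888774728) = -44.4675388760
Extrapolated: (-44.4675388760) / 7 = -6.3525055537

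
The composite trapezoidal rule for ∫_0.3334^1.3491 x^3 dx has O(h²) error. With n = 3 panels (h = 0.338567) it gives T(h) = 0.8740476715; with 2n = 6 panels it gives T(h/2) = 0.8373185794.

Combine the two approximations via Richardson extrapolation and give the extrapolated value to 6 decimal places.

Order 2 gives 2^r = 4 and 2^r − 1 = 3.
4 × 0.8373185794 = 3.3492743176; subtract 0.8740476715 → 2.4752266461
Denominator 4 − 1 = 3.
Result: 0.8250755487
Gap between inputs: 3.673e-02; correction applied: −0.0122430307.

0.825076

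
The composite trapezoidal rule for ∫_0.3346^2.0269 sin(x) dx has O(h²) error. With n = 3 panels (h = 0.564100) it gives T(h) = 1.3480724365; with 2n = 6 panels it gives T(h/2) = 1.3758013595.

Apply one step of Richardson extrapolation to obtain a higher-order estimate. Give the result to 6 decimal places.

1.385044

r = 2: numerator weight 4, denominator 3.
Numerator 4*A(h/2) − A(h) = 4*1.3758013595 − 1.3480724365 = 4.1551330015
R = 4.1551330015/3 = 1.3850443338
Gap between inputs: 2.773e-02; correction applied: +0.0092429743.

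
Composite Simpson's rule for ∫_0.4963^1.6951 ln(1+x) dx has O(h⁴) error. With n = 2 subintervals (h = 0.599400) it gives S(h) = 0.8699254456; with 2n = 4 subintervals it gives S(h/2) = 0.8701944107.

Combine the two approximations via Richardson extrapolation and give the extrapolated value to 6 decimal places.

Method order is 4; weight 2^4 = 16.
2^4×A(h/2) = 13.9231105712; minus A(h) gives 13.0531851256.
13.0531851256 ÷ 15 = 0.8702123417
Gap between inputs: 2.690e-04; correction applied: +0.0000179310.

0.870212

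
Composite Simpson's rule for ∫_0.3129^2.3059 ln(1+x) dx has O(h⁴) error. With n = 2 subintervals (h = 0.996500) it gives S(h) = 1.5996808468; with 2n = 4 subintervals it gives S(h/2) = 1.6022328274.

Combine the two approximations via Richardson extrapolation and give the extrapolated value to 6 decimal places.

Order 4 gives 2^r = 16 and 2^r − 1 = 15.
16×1.6022328274 = 25.6357252384; subtract 1.5996808468 → 24.0360443916
Divide by 2^4 − 1 = 15.
So the Richardson estimate is 1.6024029594.

1.602403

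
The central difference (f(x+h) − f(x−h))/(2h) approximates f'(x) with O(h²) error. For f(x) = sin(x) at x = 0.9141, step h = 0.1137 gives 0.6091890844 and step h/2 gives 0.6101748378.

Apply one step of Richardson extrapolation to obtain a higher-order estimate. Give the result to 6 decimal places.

0.610503

Error is O(h^2); halving h shrinks it by 2^2 = 4.
4 × 0.6101748378 = 2.4406993512; 2.4406993512 − 0.6091890844 = 1.8315102668
Denominator 4 − 1 = 3.
R = 1.8315102668/3 = 0.6105034223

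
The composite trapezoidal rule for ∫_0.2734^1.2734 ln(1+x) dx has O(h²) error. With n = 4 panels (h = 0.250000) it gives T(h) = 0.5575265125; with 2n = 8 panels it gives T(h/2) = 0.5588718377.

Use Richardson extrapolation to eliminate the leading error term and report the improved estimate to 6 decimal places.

r = 2: numerator weight 4, denominator 3.
Top: 4(0.5588718377) − (0.5575265125) = 1.6779608383
Denominator 4 − 1 = 3.
Result: 0.5593202794

0.559320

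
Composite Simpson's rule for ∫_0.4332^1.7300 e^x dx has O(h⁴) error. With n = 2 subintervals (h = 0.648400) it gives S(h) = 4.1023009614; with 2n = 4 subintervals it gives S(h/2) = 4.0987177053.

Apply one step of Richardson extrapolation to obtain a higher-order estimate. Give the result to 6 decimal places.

Order 4 gives 2^r = 16 and 2^r − 1 = 15.
2^4*A(h/2) = 65.5794832848; minus A(h) gives 61.4771823234.
R = 61.4771823234/15 = 4.0984788216
Gap between inputs: 3.583e-03; correction applied: −0.0002388837.

4.098479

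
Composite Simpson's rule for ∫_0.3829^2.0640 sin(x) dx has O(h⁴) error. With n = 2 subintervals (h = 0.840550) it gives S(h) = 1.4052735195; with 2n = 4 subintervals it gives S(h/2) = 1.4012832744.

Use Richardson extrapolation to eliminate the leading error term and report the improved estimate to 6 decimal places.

Order 4 gives 2^r = 16 and 2^r − 1 = 15.
2^4*A(h/2) = 22.4205323904; minus A(h) gives 21.0152588709.
R = 21.0152588709/15 = 1.4010172581
Gap between inputs: 3.990e-03; correction applied: −0.0002660163.

1.401017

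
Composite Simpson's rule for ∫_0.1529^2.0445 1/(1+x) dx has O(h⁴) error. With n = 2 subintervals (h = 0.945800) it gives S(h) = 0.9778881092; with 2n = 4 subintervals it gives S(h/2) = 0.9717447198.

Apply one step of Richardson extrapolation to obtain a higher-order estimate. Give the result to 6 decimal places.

The method has order 4: 2^4 = 16.
Weighted: 15.5479155168 − 0.9778881092 = 14.5700274076
R = 14.5700274076/15 = 0.9713351605
Gap between inputs: 6.143e-03; correction applied: −0.0004095593.

0.971335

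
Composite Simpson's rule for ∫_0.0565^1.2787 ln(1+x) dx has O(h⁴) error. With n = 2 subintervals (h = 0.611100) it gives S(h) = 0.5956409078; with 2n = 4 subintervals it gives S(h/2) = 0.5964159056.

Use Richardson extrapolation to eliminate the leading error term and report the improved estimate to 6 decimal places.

0.596468

Order 4 gives 2^r = 16 and 2^r − 1 = 15.
16*0.5964159056 − 0.5956409078 = 8.9470135818
Divide by 2^4 − 1 = 15.
(16*0.5964159056 − 0.5956409078)/(16 − 1) = 0.5964675721
Shift from A(h/2): +0.0000516665.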